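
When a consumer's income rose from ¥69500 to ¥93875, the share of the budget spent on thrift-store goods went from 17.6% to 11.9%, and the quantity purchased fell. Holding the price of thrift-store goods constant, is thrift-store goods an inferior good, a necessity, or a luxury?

inferior good

Quantity demanded falls as income rises, so η < 0.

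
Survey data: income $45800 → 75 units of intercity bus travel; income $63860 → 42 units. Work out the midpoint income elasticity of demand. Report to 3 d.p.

-1.713

ΔQ = 42 − 75 = -33; midpoint Q̄ = (75 + 42)/2 = 58.5.
ΔI = 63860 − 45800 = 18060; midpoint Ī = (45800 + 63860)/2 = 54830.
η = (ΔQ/Q̄) ÷ (ΔI/Ī) = (-33/58.5) ÷ (18060/54830) = -1.713.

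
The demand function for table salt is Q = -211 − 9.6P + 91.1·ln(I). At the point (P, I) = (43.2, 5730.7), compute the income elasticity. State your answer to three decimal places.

0.560

At P = 43.2, I = 5730.7: Q = 162.622.
Holding P constant, ∂Q/∂I = 91.1/I = 0.0158968.
η_I = (∂Q/∂I)·(I/Q) = 0.0158968 × (5730.7/162.622) = 0.560.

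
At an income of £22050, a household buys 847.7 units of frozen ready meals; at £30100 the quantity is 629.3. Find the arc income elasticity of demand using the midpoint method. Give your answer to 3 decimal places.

-0.958

ΔQ = 629.3 − 847.7 = -218.4; midpoint Q̄ = (847.7 + 629.3)/2 = 738.5.
ΔI = 30100 − 22050 = 8050; midpoint Ī = (22050 + 30100)/2 = 26075.
η = (ΔQ/Q̄) ÷ (ΔI/Ī) = (-218.4/738.5) ÷ (8050/26075) = -0.958.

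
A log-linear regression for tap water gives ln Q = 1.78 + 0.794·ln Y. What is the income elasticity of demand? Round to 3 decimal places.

In a log-linear demand, the coefficient on ln Y is the income elasticity.
So η = 0.794.

0.794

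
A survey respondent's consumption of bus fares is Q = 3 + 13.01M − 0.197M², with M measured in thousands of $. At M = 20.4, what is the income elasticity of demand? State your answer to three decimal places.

At M = 20.4: Q = 186.4205.
dQ/dM = 13.01 − 0.394M = 4.97240.
η = (dQ/dM)·(M/Q) = 4.97240 × (20.4/186.4205) = 0.544.

0.544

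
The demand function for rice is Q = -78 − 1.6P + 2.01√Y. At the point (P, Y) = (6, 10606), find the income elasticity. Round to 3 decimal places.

At P = 6, Y = 10606: Q = 119.401.
Holding P constant, ∂Q/∂Y = 2.01/(2√Y) = 0.00975866.
η_Y = (∂Q/∂Y)·(Y/Q) = 0.00975866 × (10606/119.401) = 0.867.

0.867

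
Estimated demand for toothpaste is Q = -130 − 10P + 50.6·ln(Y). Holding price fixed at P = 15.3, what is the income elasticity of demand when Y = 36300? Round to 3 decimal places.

0.204

At P = 15.3, Y = 36300: Q = 248.278.
Holding P constant, ∂Q/∂Y = 50.6/Y = 0.00139394.
η_Y = (∂Q/∂Y)·(Y/Q) = 0.00139394 × (36300/248.278) = 0.204.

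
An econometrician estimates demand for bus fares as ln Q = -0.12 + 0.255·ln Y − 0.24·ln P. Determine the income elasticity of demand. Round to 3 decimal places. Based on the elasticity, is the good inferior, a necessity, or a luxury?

In a log-linear demand, the coefficient on ln Y is the income elasticity.
So η = 0.255.
0 < η < 1 ⇒ necessity.

0.255 (necessity)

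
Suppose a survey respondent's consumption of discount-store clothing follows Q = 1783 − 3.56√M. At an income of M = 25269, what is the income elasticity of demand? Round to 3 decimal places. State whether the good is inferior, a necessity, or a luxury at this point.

At M = 25269: Q = 1217.094.
dQ/dM = -3.56/(2√M) = -0.0111976 at this income.
η = (dQ/dM)·(M/Q) = -0.0111976 × (25269/1217.094) = -0.232.
Since η < 0, the good is an inferior good.

-0.232 (inferior good)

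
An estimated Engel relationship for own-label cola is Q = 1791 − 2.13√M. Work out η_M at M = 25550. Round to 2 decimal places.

-0.12

At M = 25550: Q = 1450.533.
dQ/dM = -2.13/(2√M) = -0.00666276 at this income.
η = (dQ/dM)·(M/Q) = -0.00666276 × (25550/1450.533) = -0.12.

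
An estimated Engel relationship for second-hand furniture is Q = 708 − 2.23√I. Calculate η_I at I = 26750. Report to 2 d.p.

-0.53

At I = 26750: Q = 343.274.
dQ/dI = -2.23/(2√I) = -0.00681731 at this income.
η = (dQ/dI)·(I/Q) = -0.00681731 × (26750/343.274) = -0.53.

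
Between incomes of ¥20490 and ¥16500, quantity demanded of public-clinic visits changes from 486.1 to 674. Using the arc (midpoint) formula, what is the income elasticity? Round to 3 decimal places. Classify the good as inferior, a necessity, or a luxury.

-1.502 (inferior good)

ΔQ = 674 − 486.1 = 187.9; midpoint Q̄ = (486.1 + 674)/2 = 580.05.
ΔI = 16500 − 20490 = -3990; midpoint Ī = (20490 + 16500)/2 = 18495.
η = (ΔQ/Q̄) ÷ (ΔI/Ī) = (187.9/580.05) ÷ (-3990/18495) = -1.502.
η < 0 ⇒ inferior good.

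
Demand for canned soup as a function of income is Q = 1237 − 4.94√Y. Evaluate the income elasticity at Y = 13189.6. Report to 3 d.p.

-0.424

At Y = 13189.6: Q = 669.661.
dQ/dY = -4.94/(2√Y) = -0.0215071 at this income.
η = (dQ/dY)·(Y/Q) = -0.0215071 × (13189.6/669.661) = -0.424.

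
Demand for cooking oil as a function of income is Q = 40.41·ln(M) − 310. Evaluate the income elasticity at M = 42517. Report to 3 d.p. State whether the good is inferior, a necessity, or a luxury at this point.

0.335 (necessity)

At M = 42517: Q = 120.676.
dQ/dM = 40.41/M = 0.000950443 at this income.
η = (dQ/dM)·(M/Q) = 0.000950443 × (42517/120.676) = 0.335.
Since 0 < η < 1, the good is a necessity.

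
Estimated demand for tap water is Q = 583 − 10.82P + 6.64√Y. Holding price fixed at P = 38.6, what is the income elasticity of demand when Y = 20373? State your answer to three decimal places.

0.426

At P = 38.6, Y = 20373: Q = 1113.102.
Holding P constant, ∂Q/∂Y = 6.64/(2√Y) = 0.02326.
η_Y = (∂Q/∂Y)·(Y/Q) = 0.02326 × (20373/1113.102) = 0.426.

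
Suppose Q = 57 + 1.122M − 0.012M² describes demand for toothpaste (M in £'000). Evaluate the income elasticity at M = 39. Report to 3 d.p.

0.088

At M = 39: Q = 82.5060.
dQ/dM = 1.122 − 0.024M = 0.18600.
η = (dQ/dM)·(M/Q) = 0.18600 × (39/82.5060) = 0.088.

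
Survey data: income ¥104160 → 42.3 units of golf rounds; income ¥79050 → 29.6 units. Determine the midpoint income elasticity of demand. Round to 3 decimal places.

ΔQ = 29.6 − 42.3 = -12.7; midpoint Q̄ = (42.3 + 29.6)/2 = 35.95.
ΔI = 79050 − 104160 = -25110; midpoint Ī = (104160 + 79050)/2 = 91605.
η = (ΔQ/Q̄) ÷ (ΔI/Ī) = (-12.7/35.95) ÷ (-25110/91605) = 1.289.

1.289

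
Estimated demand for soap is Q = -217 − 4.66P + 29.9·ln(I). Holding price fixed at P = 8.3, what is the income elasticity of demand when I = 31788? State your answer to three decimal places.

At P = 8.3, I = 31788: Q = 54.291.
Holding P constant, ∂Q/∂I = 29.9/I = 0.000940607.
η_I = (∂Q/∂I)·(I/Q) = 0.000940607 × (31788/54.291) = 0.551.

0.551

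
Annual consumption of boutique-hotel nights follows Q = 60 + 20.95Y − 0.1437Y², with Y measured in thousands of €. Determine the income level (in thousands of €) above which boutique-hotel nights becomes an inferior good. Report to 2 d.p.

72.89

dQ/dY = 20.95 − 0.2874Y.
The good is inferior where dQ/dY < 0. Setting dQ/dY = 0 gives Y = 20.95 / 0.2874 = 72.89.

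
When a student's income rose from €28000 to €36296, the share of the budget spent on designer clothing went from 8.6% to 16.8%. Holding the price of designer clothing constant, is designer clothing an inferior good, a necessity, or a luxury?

luxury

The budget share rises as income rises, so η > 1.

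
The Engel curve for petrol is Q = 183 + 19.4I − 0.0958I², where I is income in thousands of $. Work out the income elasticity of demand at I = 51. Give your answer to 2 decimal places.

0.53

At I = 51: Q = 923.2242.
dQ/dI = 19.4 − 0.1916I = 9.62840.
η = (dQ/dI)·(I/Q) = 9.62840 × (51/923.2242) = 0.53.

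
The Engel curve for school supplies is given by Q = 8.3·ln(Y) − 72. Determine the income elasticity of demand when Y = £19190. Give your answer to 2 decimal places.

At Y = 19190: Q = 9.856.
dQ/dY = 8.3/Y = 0.000432517 at this income.
η = (dQ/dY)·(Y/Q) = 0.000432517 × (19190/9.856) = 0.84.

0.84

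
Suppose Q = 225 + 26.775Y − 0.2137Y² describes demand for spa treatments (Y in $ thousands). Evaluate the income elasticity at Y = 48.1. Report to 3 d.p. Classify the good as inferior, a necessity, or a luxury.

0.294 (necessity)

At Y = 48.1: Q = 1018.4590.
dQ/dY = 26.775 − 0.4274Y = 6.21706.
η = (dQ/dY)·(Y/Q) = 6.21706 × (48.1/1018.4590) = 0.294.
0 < η < 1 ⇒ necessity.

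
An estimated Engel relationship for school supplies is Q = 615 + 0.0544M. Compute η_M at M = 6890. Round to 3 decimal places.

0.379

At M = 6890: Q = 989.816.
dQ/dM = 0.0544.
η = (dQ/dM)·(M/Q) = 0.0544 × (6890/989.816) = 0.379.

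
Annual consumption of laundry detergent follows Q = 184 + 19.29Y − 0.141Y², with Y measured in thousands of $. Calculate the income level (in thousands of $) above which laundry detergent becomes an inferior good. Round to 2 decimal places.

dQ/dY = 19.29 − 0.282Y.
The good is inferior where dQ/dY < 0. Setting dQ/dY = 0 gives Y = 19.29 / 0.282 = 68.40.

68.40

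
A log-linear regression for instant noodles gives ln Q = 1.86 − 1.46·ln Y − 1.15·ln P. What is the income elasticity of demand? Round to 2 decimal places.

-1.46

In a log-linear demand, the coefficient on ln Y is the income elasticity.
So η = -1.46.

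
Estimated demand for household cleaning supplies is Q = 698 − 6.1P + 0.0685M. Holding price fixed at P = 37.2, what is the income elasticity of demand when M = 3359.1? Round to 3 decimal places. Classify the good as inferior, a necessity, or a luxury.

At P = 37.2, M = 3359.1: Q = 701.178.
Holding P constant, ∂Q/∂M = 0.0685.
η_M = (∂Q/∂M)·(M/Q) = 0.0685 × (3359.1/701.178) = 0.328.
Since 0 < η < 1, this is a necessity.

0.328 (necessity)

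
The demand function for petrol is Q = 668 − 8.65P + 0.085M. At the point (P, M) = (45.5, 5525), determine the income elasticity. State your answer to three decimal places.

At P = 45.5, M = 5525: Q = 744.050.
Holding P constant, ∂Q/∂M = 0.085.
η_M = (∂Q/∂M)·(M/Q) = 0.085 × (5525/744.050) = 0.631.

0.631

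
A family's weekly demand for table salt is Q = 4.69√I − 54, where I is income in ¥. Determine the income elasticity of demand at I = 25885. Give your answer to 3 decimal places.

0.539

At I = 25885: Q = 700.565.
dQ/dI = 4.69/(2√I) = 0.0145753 at this income.
η = (dQ/dI)·(I/Q) = 0.0145753 × (25885/700.565) = 0.539.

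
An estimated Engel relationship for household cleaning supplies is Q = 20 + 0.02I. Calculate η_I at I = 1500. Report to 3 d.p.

0.600

At I = 1500: Q = 50.000.
dQ/dI = 0.02.
η = (dQ/dI)·(I/Q) = 0.02 × (1500/50.000) = 0.600.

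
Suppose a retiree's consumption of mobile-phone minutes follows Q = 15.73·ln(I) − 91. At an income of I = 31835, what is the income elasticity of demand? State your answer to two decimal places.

At I = 31835: Q = 72.094.
dQ/dI = 15.73/I = 0.00049411 at this income.
η = (dQ/dI)·(I/Q) = 0.00049411 × (31835/72.094) = 0.22.

0.22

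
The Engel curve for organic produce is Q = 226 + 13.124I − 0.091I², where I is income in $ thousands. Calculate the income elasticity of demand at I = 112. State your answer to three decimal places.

At I = 112: Q = 554.3840.
dQ/dI = 13.124 − 0.182I = -7.26000.
η = (dQ/dI)·(I/Q) = -7.26000 × (112/554.3840) = -1.467.

-1.467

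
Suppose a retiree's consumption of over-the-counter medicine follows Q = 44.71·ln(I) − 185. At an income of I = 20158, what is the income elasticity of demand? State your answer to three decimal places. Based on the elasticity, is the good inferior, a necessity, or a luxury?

0.173 (necessity)

At I = 20158: Q = 258.137.
dQ/dI = 44.71/I = 0.00221798 at this income.
η = (dQ/dI)·(I/Q) = 0.00221798 × (20158/258.137) = 0.173.
Since 0 < η < 1, the good is a necessity.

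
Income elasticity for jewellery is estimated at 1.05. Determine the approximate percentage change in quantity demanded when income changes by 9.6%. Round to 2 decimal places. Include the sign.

10.08%

%ΔQ ≈ η × %ΔI = 1.05 × 9.6% = 10.08%.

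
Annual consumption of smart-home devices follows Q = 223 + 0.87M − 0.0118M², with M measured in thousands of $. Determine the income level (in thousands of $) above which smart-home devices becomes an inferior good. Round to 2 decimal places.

dQ/dM = 0.87 − 0.0236M.
The good is inferior where dQ/dM < 0. Setting dQ/dM = 0 gives M = 0.87 / 0.0236 = 36.86.

36.86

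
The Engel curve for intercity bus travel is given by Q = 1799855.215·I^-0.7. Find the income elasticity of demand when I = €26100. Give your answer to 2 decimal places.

-0.70

For Q = A·I^β the income elasticity is constant and equal to β.
Here β = -0.7, so η = -0.70.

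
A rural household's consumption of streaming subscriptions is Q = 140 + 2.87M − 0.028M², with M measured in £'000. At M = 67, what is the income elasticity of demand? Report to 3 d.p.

-0.286

At M = 67: Q = 206.5980.
dQ/dM = 2.87 − 0.056M = -0.88200.
η = (dQ/dM)·(M/Q) = -0.88200 × (67/206.5980) = -0.286.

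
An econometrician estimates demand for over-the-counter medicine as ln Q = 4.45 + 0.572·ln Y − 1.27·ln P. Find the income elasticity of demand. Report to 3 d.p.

0.572

In a log-linear demand, the coefficient on ln Y is the income elasticity.
So η = 0.572.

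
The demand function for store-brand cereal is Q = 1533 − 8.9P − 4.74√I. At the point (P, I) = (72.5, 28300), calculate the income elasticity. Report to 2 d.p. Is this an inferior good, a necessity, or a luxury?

At P = 72.5, I = 28300: Q = 90.359.
Holding P constant, ∂Q/∂I = -4.74/(2√I) = -0.0140882.
η_I = (∂Q/∂I)·(I/Q) = -0.0140882 × (28300/90.359) = -4.41.
Since η < 0, this is an inferior good.

-4.41 (inferior good)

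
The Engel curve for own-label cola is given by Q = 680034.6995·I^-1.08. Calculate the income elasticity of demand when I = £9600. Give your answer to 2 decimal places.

For Q = A·I^β the income elasticity is constant and equal to β.
Here β = -1.08, so η = -1.08.

-1.08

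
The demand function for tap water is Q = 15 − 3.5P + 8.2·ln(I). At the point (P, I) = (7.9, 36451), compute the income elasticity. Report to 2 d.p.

At P = 7.9, I = 36451: Q = 73.481.
Holding P constant, ∂Q/∂I = 8.2/I = 0.00022496.
η_I = (∂Q/∂I)·(I/Q) = 0.00022496 × (36451/73.481) = 0.11.

0.11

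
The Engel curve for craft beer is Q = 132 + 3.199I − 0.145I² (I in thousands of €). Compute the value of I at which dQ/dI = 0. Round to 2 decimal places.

dQ/dI = 3.199 − 0.29I.
The good is inferior where dQ/dI < 0. Setting dQ/dI = 0 gives I = 3.199 / 0.29 = 11.03.

11.03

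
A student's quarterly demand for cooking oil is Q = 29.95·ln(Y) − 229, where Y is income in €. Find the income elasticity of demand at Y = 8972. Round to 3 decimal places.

At Y = 8972: Q = 43.601.
dQ/dY = 29.95/Y = 0.00333816 at this income.
η = (dQ/dY)·(Y/Q) = 0.00333816 × (8972/43.601) = 0.687.

0.687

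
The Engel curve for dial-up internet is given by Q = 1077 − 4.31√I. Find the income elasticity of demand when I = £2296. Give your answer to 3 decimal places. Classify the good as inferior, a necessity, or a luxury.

At I = 2296: Q = 870.479.
dQ/dI = -4.31/(2√I) = -0.044974 at this income.
η = (dQ/dI)·(I/Q) = -0.044974 × (2296/870.479) = -0.119.
Since η < 0, the good is an inferior good.

-0.119 (inferior good)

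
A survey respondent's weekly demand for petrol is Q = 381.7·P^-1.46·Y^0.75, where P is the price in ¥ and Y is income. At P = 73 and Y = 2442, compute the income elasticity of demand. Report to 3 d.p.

0.750

For a multiplicative demand Q = A·P^α·Y^β, the income elasticity is β everywhere.
Here β = 0.75, so η = 0.750.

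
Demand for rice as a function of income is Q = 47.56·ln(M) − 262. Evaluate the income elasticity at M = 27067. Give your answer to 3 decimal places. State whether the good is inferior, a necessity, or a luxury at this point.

At M = 27067: Q = 223.401.
dQ/dM = 47.56/M = 0.00175712 at this income.
η = (dQ/dM)·(M/Q) = 0.00175712 × (27067/223.401) = 0.213.
Since 0 < η < 1, the good is a necessity.

0.213 (necessity)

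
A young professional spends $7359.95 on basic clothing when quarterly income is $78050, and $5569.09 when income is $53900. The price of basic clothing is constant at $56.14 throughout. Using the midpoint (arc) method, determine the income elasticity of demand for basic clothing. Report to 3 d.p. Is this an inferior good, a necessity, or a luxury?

0.757 (necessity)

With a constant price, Q₁ = 7359.95/56.14 = 131.100 and Q₂ = 5569.09/56.14 = 99.200 (equivalently, work directly with expenditure since P cancels).
Midpoint %ΔQ = (5569.09 − 7359.95)/6464.52 = -0.27703; midpoint %ΔI = (53900 − 78050)/65975 = -0.36605.
η = -0.27703 / -0.36605 = 0.757.
0 < η < 1 ⇒ necessity.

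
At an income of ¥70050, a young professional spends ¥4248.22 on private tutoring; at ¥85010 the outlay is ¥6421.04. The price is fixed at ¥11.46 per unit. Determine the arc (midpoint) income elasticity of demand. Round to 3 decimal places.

With a constant price, Q₁ = 4248.22/11.46 = 370.700 and Q₂ = 6421.04/11.46 = 560.300 (equivalently, work directly with expenditure since P cancels).
Midpoint %ΔQ = (6421.04 − 4248.22)/5334.63 = 0.40730; midpoint %ΔI = (85010 − 70050)/77530 = 0.19296.
η = 0.40730 / 0.19296 = 2.111.

2.111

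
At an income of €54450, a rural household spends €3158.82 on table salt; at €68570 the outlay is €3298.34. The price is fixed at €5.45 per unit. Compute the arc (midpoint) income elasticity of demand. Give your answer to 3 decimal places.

0.188

With a constant price, Q₁ = 3158.82/5.45 = 579.600 and Q₂ = 3298.34/5.45 = 605.200 (equivalently, work directly with expenditure since P cancels).
Midpoint %ΔQ = (3298.34 − 3158.82)/3228.58 = 0.04321; midpoint %ΔI = (68570 − 54450)/61510 = 0.22956.
η = 0.04321 / 0.22956 = 0.188.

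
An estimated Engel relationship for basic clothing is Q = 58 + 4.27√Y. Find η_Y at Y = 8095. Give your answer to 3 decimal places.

0.434

At Y = 8095: Q = 442.181.
dQ/dY = 4.27/(2√Y) = 0.0237295 at this income.
η = (dQ/dY)·(Y/Q) = 0.0237295 × (8095/442.181) = 0.434.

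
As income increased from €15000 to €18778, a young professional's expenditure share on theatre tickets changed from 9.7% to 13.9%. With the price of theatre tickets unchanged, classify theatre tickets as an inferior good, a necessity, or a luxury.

The budget share rises as income rises, so η > 1.

luxury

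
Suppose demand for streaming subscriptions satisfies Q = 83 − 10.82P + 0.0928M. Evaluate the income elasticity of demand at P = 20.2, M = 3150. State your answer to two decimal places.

At P = 20.2, M = 3150: Q = 156.756.
Holding P constant, ∂Q/∂M = 0.0928.
η_M = (∂Q/∂M)·(M/Q) = 0.0928 × (3150/156.756) = 1.86.

1.86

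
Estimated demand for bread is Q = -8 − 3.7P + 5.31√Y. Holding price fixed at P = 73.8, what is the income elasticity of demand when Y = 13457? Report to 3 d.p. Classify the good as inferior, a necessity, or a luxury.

At P = 73.8, Y = 13457: Q = 334.923.
Holding P constant, ∂Q/∂Y = 5.31/(2√Y) = 0.0228871.
η_Y = (∂Q/∂Y)·(Y/Q) = 0.0228871 × (13457/334.923) = 0.920.
Since 0 < η < 1, this is a necessity.

0.920 (necessity)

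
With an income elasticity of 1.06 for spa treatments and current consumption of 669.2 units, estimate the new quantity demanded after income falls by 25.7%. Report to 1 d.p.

%ΔQ ≈ η × %ΔI = 1.06 × (-25.7%) = -27.242%.
New Q ≈ 669.2 × (1 − 0.27242) = 486.9.

486.9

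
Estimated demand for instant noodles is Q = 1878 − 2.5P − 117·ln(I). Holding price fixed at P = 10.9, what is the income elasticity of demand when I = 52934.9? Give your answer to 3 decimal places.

-0.202

At P = 10.9, I = 52934.9: Q = 578.162.
Holding P constant, ∂Q/∂I = -117/I = -0.00221026.
η_I = (∂Q/∂I)·(I/Q) = -0.00221026 × (52934.9/578.162) = -0.202.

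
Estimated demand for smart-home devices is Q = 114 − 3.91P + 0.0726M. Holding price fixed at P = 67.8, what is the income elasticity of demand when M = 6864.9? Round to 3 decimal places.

1.435

At P = 67.8, M = 6864.9: Q = 347.294.
Holding P constant, ∂Q/∂M = 0.0726.
η_M = (∂Q/∂M)·(M/Q) = 0.0726 × (6864.9/347.294) = 1.435.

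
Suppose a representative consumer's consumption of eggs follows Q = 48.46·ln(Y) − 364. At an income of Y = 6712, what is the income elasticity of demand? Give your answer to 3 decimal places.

0.769

At Y = 6712: Q = 63.013.
dQ/dY = 48.46/Y = 0.0072199 at this income.
η = (dQ/dY)·(Y/Q) = 0.0072199 × (6712/63.013) = 0.769.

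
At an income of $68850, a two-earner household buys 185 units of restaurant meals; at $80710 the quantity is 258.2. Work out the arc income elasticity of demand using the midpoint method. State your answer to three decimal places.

ΔQ = 258.2 − 185 = 73.2; midpoint Q̄ = (185 + 258.2)/2 = 221.6.
ΔI = 80710 − 68850 = 11860; midpoint Ī = (68850 + 80710)/2 = 74780.
η = (ΔQ/Q̄) ÷ (ΔI/Ī) = (73.2/221.6) ÷ (11860/74780) = 2.083.

2.083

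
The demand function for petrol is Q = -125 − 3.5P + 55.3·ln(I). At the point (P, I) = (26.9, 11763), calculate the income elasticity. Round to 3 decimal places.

0.185

At P = 26.9, I = 11763: Q = 299.161.
Holding P constant, ∂Q/∂I = 55.3/I = 0.00470118.
η_I = (∂Q/∂I)·(I/Q) = 0.00470118 × (11763/299.161) = 0.185.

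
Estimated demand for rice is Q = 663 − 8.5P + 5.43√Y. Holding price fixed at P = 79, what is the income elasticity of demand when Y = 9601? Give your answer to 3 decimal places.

0.508

At P = 79, Y = 9601: Q = 523.557.
Holding P constant, ∂Q/∂Y = 5.43/(2√Y) = 0.0277084.
η_Y = (∂Q/∂Y)·(Y/Q) = 0.0277084 × (9601/523.557) = 0.508.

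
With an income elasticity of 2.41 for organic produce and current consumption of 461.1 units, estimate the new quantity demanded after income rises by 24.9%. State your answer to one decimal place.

737.8

%ΔQ ≈ η × %ΔI = 2.41 × 24.9% = 60.009%.
New Q ≈ 461.1 × (1 + 0.60009) = 737.8.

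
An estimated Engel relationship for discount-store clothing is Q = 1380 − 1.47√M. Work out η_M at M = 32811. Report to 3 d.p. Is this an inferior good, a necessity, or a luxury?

-0.120 (inferior good)

At M = 32811: Q = 1113.727.
dQ/dM = -1.47/(2√M) = -0.00405768 at this income.
η = (dQ/dM)·(M/Q) = -0.00405768 × (32811/1113.727) = -0.120.
Since η < 0, the good is an inferior good.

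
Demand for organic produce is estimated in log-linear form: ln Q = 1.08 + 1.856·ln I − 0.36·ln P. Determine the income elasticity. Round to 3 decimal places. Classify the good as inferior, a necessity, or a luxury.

1.856 (luxury)

In a log-linear demand, the coefficient on ln I is the income elasticity.
So η = 1.856.
η > 1 ⇒ luxury.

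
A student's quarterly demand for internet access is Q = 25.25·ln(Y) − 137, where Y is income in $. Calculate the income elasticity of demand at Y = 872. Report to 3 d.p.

0.743

At Y = 872: Q = 33.962.
dQ/dY = 25.25/Y = 0.0289564 at this income.
η = (dQ/dY)·(Y/Q) = 0.0289564 × (872/33.962) = 0.743.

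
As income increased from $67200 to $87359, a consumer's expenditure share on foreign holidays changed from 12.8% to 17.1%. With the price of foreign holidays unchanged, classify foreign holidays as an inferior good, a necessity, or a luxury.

The budget share rises as income rises, so η > 1.

luxury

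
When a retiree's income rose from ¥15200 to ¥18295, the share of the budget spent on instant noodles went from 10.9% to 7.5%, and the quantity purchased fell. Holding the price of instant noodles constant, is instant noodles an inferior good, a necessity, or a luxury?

Quantity demanded falls as income rises, so η < 0.

inferior good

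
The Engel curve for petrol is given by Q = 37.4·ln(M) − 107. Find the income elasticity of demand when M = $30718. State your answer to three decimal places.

At M = 30718: Q = 279.439.
dQ/dM = 37.4/M = 0.00121753 at this income.
η = (dQ/dM)·(M/Q) = 0.00121753 × (30718/279.439) = 0.134.

0.134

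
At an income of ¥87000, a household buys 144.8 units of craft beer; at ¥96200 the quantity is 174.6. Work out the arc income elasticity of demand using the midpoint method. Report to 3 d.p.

1.858

ΔQ = 174.6 − 144.8 = 29.8; midpoint Q̄ = (144.8 + 174.6)/2 = 159.7.
ΔI = 96200 − 87000 = 9200; midpoint Ī = (87000 + 96200)/2 = 91600.
η = (ΔQ/Q̄) ÷ (ΔI/Ī) = (29.8/159.7) ÷ (9200/91600) = 1.858.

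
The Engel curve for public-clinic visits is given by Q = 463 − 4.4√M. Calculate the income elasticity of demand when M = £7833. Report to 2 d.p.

At M = 7833: Q = 73.581.
dQ/dM = -4.4/(2√M) = -0.0248576 at this income.
η = (dQ/dM)·(M/Q) = -0.0248576 × (7833/73.581) = -2.65.

-2.65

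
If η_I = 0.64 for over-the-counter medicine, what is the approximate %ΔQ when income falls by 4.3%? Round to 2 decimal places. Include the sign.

-2.75%

%ΔQ ≈ η × %ΔI = 0.64 × (-4.3%) = -2.75%.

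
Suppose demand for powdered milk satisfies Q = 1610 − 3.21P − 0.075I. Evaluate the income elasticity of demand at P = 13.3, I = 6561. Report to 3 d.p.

-0.458

At P = 13.3, I = 6561: Q = 1075.232.
Holding P constant, ∂Q/∂I = −0.075.
η_I = (∂Q/∂I)·(I/Q) = -0.075 × (6561/1075.232) = -0.458.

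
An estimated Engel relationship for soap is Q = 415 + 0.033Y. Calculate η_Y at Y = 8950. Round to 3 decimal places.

0.416

At Y = 8950: Q = 710.350.
dQ/dY = 0.033.
η = (dQ/dY)·(Y/Q) = 0.033 × (8950/710.350) = 0.416.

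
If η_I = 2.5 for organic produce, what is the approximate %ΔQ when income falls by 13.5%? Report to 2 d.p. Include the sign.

-33.75%

%ΔQ ≈ η × %ΔI = 2.5 × (-13.5%) = -33.75%.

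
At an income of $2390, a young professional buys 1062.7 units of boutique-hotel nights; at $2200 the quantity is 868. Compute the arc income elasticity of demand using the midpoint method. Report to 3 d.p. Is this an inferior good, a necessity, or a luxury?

ΔQ = 868 − 1062.7 = -194.7; midpoint Q̄ = (1062.7 + 868)/2 = 965.35.
ΔI = 2200 − 2390 = -190; midpoint Ī = (2390 + 2200)/2 = 2295.
η = (ΔQ/Q̄) ÷ (ΔI/Ī) = (-194.7/965.35) ÷ (-190/2295) = 2.436.
η > 1 ⇒ luxury.

2.436 (luxury)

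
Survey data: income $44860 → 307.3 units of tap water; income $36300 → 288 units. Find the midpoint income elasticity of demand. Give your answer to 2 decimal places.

0.31

ΔQ = 288 − 307.3 = -19.3; midpoint Q̄ = (307.3 + 288)/2 = 297.65.
ΔI = 36300 − 44860 = -8560; midpoint Ī = (44860 + 36300)/2 = 40580.
η = (ΔQ/Q̄) ÷ (ΔI/Ī) = (-19.3/297.65) ÷ (-8560/40580) = 0.31.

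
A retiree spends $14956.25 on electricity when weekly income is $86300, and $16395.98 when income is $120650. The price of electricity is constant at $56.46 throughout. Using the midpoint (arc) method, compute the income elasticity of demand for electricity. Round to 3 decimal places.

0.277

With a constant price, Q₁ = 14956.25/56.46 = 264.900 and Q₂ = 16395.98/56.46 = 290.400 (equivalently, work directly with expenditure since P cancels).
Midpoint %ΔQ = (16395.98 − 14956.25)/15676.12 = 0.09184; midpoint %ΔI = (120650 − 86300)/103475 = 0.33196.
η = 0.09184 / 0.33196 = 0.277.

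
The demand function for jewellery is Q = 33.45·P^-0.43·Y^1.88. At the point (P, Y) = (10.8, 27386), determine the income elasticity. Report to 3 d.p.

For a multiplicative demand Q = A·P^α·Y^β, the income elasticity is β everywhere.
Here β = 1.88, so η = 1.880.

1.880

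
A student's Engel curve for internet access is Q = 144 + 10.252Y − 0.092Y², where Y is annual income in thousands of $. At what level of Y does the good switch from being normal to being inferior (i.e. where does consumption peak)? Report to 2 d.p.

dQ/dY = 10.252 − 0.184Y.
The good is inferior where dQ/dY < 0. Setting dQ/dY = 0 gives Y = 10.252 / 0.184 = 55.72.

55.72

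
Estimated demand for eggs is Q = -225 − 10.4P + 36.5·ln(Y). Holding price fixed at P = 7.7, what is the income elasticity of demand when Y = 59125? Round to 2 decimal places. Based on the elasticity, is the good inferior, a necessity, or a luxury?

0.38 (necessity)

At P = 7.7, Y = 59125: Q = 95.960.
Holding P constant, ∂Q/∂Y = 36.5/Y = 0.000617336.
η_Y = (∂Q/∂Y)·(Y/Q) = 0.000617336 × (59125/95.960) = 0.38.
Since 0 < η < 1, this is a necessity.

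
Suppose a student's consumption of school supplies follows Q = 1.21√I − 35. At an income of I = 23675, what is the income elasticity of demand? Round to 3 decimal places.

0.616

At I = 23675: Q = 151.179.
dQ/dI = 1.21/(2√I) = 0.00393197 at this income.
η = (dQ/dI)·(I/Q) = 0.00393197 × (23675/151.179) = 0.616.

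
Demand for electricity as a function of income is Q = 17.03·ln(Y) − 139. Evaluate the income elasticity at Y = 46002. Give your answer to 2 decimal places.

At Y = 46002: Q = 43.842.
dQ/dY = 17.03/Y = 0.000370201 at this income.
η = (dQ/dY)·(Y/Q) = 0.000370201 × (46002/43.842) = 0.39.

0.39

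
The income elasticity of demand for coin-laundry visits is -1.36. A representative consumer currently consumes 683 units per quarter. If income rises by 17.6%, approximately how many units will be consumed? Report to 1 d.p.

519.5

%ΔQ ≈ η × %ΔI = -1.36 × 17.6% = -23.936%.
New Q ≈ 683 × (1 − 0.23936) = 519.5.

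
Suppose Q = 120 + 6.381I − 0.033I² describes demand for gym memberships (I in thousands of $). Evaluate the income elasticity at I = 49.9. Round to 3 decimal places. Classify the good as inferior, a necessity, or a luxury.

At I = 49.9: Q = 356.2416.
dQ/dI = 6.381 − 0.066I = 3.08760.
η = (dQ/dI)·(I/Q) = 3.08760 × (49.9/356.2416) = 0.432.
0 < η < 1 ⇒ necessity.

0.432 (necessity)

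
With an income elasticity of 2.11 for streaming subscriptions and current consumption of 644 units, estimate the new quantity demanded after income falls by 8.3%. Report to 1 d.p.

531.2

%ΔQ ≈ η × %ΔI = 2.11 × (-8.3%) = -17.513%.
New Q ≈ 644 × (1 − 0.17513) = 531.2.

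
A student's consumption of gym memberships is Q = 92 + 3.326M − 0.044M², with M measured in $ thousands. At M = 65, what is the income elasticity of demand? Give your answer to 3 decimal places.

At M = 65: Q = 122.2900.
dQ/dM = 3.326 − 0.088M = -2.39400.
η = (dQ/dM)·(M/Q) = -2.39400 × (65/122.2900) = -1.272.

-1.272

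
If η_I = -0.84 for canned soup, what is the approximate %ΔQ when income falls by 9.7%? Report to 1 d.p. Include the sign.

8.1%

%ΔQ ≈ η × %ΔI = -0.84 × (-9.7%) = 8.1%.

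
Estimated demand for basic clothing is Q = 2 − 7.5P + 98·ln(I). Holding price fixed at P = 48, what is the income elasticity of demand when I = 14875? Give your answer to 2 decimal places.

At P = 48, I = 14875: Q = 583.529.
Holding P constant, ∂Q/∂I = 98/I = 0.00658824.
η_I = (∂Q/∂I)·(I/Q) = 0.00658824 × (14875/583.529) = 0.17.

0.17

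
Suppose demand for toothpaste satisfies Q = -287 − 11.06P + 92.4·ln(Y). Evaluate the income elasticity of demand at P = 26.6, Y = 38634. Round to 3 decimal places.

At P = 26.6, Y = 38634: Q = 394.722.
Holding P constant, ∂Q/∂Y = 92.4/Y = 0.00239168.
η_Y = (∂Q/∂Y)·(Y/Q) = 0.00239168 × (38634/394.722) = 0.234.

0.234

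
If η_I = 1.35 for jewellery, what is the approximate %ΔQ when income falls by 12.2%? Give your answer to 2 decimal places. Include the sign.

-16.47%

%ΔQ ≈ η × %ΔI = 1.35 × (-12.2%) = -16.47%.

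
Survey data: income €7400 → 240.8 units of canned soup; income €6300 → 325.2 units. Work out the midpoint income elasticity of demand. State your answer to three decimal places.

-1.857

ΔQ = 325.2 − 240.8 = 84.4; midpoint Q̄ = (240.8 + 325.2)/2 = 283.
ΔI = 6300 − 7400 = -1100; midpoint Ī = (7400 + 6300)/2 = 6850.
η = (ΔQ/Q̄) ÷ (ΔI/Ī) = (84.4/283) ÷ (-1100/6850) = -1.857.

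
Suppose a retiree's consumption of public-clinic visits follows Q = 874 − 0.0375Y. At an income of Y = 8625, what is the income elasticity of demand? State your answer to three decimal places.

-0.587

At Y = 8625: Q = 550.563.
dQ/dY = −0.0375.
η = (dQ/dY)·(Y/Q) = -0.0375 × (8625/550.563) = -0.587.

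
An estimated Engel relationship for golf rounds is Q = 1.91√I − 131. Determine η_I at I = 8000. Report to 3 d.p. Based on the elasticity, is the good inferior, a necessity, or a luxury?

2.144 (luxury)

At I = 8000: Q = 39.836.
dQ/dI = 1.91/(2√I) = 0.0106772 at this income.
η = (dQ/dI)·(I/Q) = 0.0106772 × (8000/39.836) = 2.144.
Since η > 1, the good is a luxury.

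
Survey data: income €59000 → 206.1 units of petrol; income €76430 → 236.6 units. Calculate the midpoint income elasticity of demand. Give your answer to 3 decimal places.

ΔQ = 236.6 − 206.1 = 30.5; midpoint Q̄ = (206.1 + 236.6)/2 = 221.35.
ΔI = 76430 − 59000 = 17430; midpoint Ī = (59000 + 76430)/2 = 67715.
η = (ΔQ/Q̄) ÷ (ΔI/Ī) = (30.5/221.35) ÷ (17430/67715) = 0.535.

0.535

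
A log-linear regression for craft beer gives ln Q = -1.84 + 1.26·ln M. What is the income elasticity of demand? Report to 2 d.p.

1.26

In a log-linear demand, the coefficient on ln M is the income elasticity.
So η = 1.26.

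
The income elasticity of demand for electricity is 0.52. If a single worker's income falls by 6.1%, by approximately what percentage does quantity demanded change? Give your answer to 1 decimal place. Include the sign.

%ΔQ ≈ η × %ΔI = 0.52 × (-6.1%) = -3.2%.

-3.2%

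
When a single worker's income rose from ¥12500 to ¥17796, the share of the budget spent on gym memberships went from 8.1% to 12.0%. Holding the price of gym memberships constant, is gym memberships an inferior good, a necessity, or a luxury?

luxury

The budget share rises as income rises, so η > 1.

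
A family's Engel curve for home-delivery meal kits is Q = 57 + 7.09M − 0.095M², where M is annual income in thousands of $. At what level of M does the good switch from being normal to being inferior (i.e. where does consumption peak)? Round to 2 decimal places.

37.32

dQ/dM = 7.09 − 0.19M.
The good is inferior where dQ/dM < 0. Setting dQ/dM = 0 gives M = 7.09 / 0.19 = 37.32.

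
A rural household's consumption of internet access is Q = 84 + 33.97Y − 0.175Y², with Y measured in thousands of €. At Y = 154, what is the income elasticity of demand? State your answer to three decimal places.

At Y = 154: Q = 1165.0800.
dQ/dY = 33.97 − 0.35Y = -19.93000.
η = (dQ/dY)·(Y/Q) = -19.93000 × (154/1165.0800) = -2.634.

-2.634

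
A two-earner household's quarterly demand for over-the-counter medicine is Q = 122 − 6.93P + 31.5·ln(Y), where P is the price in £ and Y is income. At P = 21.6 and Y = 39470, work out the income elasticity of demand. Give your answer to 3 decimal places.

0.103

At P = 21.6, Y = 39470: Q = 305.686.
Holding P constant, ∂Q/∂Y = 31.5/Y = 0.000798074.
η_Y = (∂Q/∂Y)·(Y/Q) = 0.000798074 × (39470/305.686) = 0.103.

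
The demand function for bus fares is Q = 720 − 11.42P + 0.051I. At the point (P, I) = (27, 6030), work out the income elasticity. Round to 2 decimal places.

At P = 27, I = 6030: Q = 719.190.
Holding P constant, ∂Q/∂I = 0.051.
η_I = (∂Q/∂I)·(I/Q) = 0.051 × (6030/719.190) = 0.43.

0.43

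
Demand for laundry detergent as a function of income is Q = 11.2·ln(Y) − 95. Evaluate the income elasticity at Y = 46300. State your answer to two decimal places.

0.44

At Y = 46300: Q = 25.320.
dQ/dY = 11.2/Y = 0.000241901 at this income.
η = (dQ/dY)·(Y/Q) = 0.000241901 × (46300/25.320) = 0.44.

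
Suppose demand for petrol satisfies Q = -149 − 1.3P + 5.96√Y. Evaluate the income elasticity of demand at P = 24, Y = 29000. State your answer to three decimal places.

At P = 24, Y = 29000: Q = 834.751.
Holding P constant, ∂Q/∂Y = 5.96/(2√Y) = 0.0174992.
η_Y = (∂Q/∂Y)·(Y/Q) = 0.0174992 × (29000/834.751) = 0.608.

0.608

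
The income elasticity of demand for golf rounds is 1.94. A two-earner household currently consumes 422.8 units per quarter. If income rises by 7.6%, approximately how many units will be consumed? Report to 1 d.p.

485.1

%ΔQ ≈ η × %ΔI = 1.94 × 7.6% = 14.744%.
New Q ≈ 422.8 × (1 + 0.14744) = 485.1.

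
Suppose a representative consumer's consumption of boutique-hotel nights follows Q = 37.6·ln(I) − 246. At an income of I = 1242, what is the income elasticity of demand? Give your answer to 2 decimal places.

1.72

At I = 1242: Q = 21.880.
dQ/dI = 37.6/I = 0.0302738 at this income.
η = (dQ/dI)·(I/Q) = 0.0302738 × (1242/21.880) = 1.72.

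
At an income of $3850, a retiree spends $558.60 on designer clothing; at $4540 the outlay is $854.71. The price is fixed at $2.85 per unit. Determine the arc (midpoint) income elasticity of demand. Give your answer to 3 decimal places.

2.548

With a constant price, Q₁ = 558.60/2.85 = 196.000 and Q₂ = 854.71/2.85 = 299.898 (equivalently, work directly with expenditure since P cancels).
Midpoint %ΔQ = (854.71 − 558.60)/706.66 = 0.41903; midpoint %ΔI = (4540 − 3850)/4195 = 0.16448.
η = 0.41903 / 0.16448 = 2.548.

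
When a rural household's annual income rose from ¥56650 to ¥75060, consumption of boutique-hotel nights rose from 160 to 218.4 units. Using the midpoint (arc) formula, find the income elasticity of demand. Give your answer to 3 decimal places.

ΔQ = 218.4 − 160 = 58.4; midpoint Q̄ = (160 + 218.4)/2 = 189.2.
ΔI = 75060 − 56650 = 18410; midpoint Ī = (56650 + 75060)/2 = 65855.
η = (ΔQ/Q̄) ÷ (ΔI/Ī) = (58.4/189.2) ÷ (18410/65855) = 1.104.

1.104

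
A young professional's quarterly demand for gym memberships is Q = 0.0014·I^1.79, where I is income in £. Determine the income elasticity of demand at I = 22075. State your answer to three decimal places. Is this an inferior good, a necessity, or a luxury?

For Q = A·I^β the income elasticity is constant and equal to β.
Here β = 1.79, so η = 1.790.
Since η > 1, the good is a luxury.

1.790 (luxury)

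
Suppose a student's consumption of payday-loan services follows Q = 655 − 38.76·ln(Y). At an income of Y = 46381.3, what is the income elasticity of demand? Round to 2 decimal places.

At Y = 46381.3: Q = 238.537.
dQ/dY = -38.76/Y = -0.000835682 at this income.
η = (dQ/dY)·(Y/Q) = -0.000835682 × (46381.3/238.537) = -0.16.

-0.16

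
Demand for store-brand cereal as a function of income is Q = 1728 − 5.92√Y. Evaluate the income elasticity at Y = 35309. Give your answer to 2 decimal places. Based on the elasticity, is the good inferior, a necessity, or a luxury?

-0.90 (inferior good)

At Y = 35309: Q = 615.591.
dQ/dY = -5.92/(2√Y) = -0.0157525 at this income.
η = (dQ/dY)·(Y/Q) = -0.0157525 × (35309/615.591) = -0.90.
Since η < 0, the good is an inferior good.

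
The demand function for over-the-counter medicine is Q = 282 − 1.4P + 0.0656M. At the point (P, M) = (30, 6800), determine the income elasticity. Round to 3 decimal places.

At P = 30, M = 6800: Q = 686.080.
Holding P constant, ∂Q/∂M = 0.0656.
η_M = (∂Q/∂M)·(M/Q) = 0.0656 × (6800/686.080) = 0.650.

0.650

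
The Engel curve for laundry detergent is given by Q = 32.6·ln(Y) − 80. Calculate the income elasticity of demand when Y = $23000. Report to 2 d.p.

0.13

At Y = 23000: Q = 247.410.
dQ/dY = 32.6/Y = 0.00141739 at this income.
η = (dQ/dY)·(Y/Q) = 0.00141739 × (23000/247.410) = 0.13.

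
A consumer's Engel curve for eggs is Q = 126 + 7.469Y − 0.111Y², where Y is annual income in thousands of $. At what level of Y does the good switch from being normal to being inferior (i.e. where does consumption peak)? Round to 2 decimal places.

33.64

dQ/dY = 7.469 − 0.222Y.
The good is inferior where dQ/dY < 0. Setting dQ/dY = 0 gives Y = 7.469 / 0.222 = 33.64.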